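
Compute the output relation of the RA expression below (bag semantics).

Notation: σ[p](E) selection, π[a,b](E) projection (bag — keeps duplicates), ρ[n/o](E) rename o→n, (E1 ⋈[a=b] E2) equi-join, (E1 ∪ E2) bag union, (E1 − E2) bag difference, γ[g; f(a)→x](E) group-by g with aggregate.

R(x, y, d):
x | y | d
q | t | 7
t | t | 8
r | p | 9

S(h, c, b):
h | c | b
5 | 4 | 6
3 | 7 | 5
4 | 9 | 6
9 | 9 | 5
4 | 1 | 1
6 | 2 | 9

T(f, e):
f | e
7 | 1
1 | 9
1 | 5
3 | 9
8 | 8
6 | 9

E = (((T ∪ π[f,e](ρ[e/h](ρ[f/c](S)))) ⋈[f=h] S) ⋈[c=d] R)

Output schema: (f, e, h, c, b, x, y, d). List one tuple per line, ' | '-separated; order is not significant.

Per-node cardinality:
  T → 6
  S → 6
  ρ[f/c](S) → 6
  ρ[e/h](ρ[f/c](S)) → 6
  π[f,e](ρ[e/h](ρ[f/c](S))) → 6
  (T ∪ π[f,e](ρ[e/h](ρ[f/c](S)))) → 12
  S → 6
  ((T ∪ π[f,e](ρ[e/h](ρ[f/c](S)))) ⋈[f=h] S) → 6
  R → 3
  (((T ∪ π[f,e](ρ[e/h](ρ[f/c](S)))) ⋈[f=h] S) ⋈[c=d] R) → 4

== RESULT ==
f | e | h | c | b | x | y | d
3 | 9 | 3 | 7 | 5 | q | t | 7
4 | 5 | 4 | 9 | 6 | r | p | 9
9 | 4 | 9 | 9 | 5 | r | p | 9
9 | 9 | 9 | 9 | 5 | r | p | 9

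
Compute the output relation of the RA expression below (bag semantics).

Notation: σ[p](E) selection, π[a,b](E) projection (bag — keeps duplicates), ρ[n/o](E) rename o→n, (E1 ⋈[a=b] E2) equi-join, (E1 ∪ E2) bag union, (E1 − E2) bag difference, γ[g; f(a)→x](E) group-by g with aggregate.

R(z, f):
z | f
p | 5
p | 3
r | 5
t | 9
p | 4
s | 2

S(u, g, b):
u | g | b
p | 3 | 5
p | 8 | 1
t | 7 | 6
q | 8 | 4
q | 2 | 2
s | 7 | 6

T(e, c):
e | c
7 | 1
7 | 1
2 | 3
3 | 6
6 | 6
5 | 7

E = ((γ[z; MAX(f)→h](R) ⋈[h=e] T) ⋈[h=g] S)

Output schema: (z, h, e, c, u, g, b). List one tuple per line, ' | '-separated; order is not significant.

Per-node cardinality:
  R → 6
  γ[z; MAX(f)→h](R) → 4
  T → 6
  (γ[z; MAX(f)→h](R) ⋈[h=e] T) → 3
  S → 6
  ((γ[z; MAX(f)→h](R) ⋈[h=e] T) ⋈[h=g] S) → 1

== RESULT ==
z | h | e | c | u | g | b
s | 2 | 2 | 3 | q | 2 | 2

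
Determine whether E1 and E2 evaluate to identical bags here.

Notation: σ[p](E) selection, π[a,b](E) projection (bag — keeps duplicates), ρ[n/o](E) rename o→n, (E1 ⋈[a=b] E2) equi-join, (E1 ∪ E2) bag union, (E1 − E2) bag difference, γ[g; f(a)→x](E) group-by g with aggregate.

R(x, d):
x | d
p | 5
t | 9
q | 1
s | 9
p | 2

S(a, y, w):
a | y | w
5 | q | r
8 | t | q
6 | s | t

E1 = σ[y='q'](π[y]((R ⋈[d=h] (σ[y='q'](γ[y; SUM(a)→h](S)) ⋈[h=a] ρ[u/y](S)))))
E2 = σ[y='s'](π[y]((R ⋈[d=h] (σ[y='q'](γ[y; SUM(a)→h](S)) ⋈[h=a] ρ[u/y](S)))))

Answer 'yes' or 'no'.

E1 stepwise |·|:
  R → 5
  S → 3
  γ[y; SUM(a)→h](S) → 3
  σ[y='q'](γ[y; SUM(a)→h](S)) → 1
  S → 3
  ρ[u/y](S) → 3
  (σ[y='q'](γ[y; SUM(a)→h](S)) ⋈[h=a] ρ[u/y](S)) → 1
  (R ⋈[d=h] (σ[y='q'](γ[y; SUM(a)→h](S)) ⋈[h=a] ρ[u/y](S))) → 1
  π[y]((R ⋈[d=h] (σ[y='q'](γ[y; SUM(a)→h](S)) ⋈[h=a] ρ[u/y](S)))) → 1
  σ[y='q'](π[y]((R ⋈[d=h] (σ[y='q'](γ[y; SUM(a)→h](S)) ⋈[h=a] ρ[u/y](S))))) → 1
E2 stepwise |·|:
  R → 5
  S → 3
  γ[y; SUM(a)→h](S) → 3
  σ[y='q'](γ[y; SUM(a)→h](S)) → 1
  S → 3
  ρ[u/y](S) → 3
  (σ[y='q'](γ[y; SUM(a)→h](S)) ⋈[h=a] ρ[u/y](S)) → 1
  (R ⋈[d=h] (σ[y='q'](γ[y; SUM(a)→h](S)) ⋈[h=a] ρ[u/y](S))) → 1
  π[y]((R ⋈[d=h] (σ[y='q'](γ[y; SUM(a)→h](S)) ⋈[h=a] ρ[u/y](S)))) → 1
  σ[y='s'](π[y]((R ⋈[d=h] (σ[y='q'](γ[y; SUM(a)→h](S)) ⋈[h=a] ρ[u/y](S))))) → 0

E1 result:
y
q
E2 result:
y
(0 rows)
Witness: ('q',) appears 1× in E1 but 0× in E2.

no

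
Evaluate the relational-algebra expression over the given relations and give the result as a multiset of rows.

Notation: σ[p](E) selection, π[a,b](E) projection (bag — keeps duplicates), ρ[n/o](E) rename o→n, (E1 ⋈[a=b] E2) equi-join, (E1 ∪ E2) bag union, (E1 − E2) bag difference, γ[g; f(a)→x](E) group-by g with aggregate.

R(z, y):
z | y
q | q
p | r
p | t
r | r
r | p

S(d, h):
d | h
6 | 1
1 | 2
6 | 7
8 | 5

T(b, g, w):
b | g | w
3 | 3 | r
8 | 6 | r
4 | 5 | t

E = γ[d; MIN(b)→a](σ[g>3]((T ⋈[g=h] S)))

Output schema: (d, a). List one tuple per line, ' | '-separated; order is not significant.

Subexpression sizes:
  T → 3
  S → 4
  (T ⋈[g=h] S) → 1
  σ[g>3]((T ⋈[g=h] S)) → 1
  γ[d; MIN(b)→a](σ[g>3]((T ⋈[g=h] S))) → 1

== RESULT ==
d | a
8 | 4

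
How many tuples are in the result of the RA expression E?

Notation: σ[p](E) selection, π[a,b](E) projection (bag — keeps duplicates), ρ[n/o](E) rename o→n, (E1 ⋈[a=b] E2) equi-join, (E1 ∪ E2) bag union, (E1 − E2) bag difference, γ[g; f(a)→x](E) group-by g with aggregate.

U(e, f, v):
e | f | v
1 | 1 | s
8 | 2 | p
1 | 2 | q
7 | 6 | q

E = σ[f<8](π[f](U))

Per-node cardinality:
  U → 4
  π[f](U) → 4
  σ[f<8](π[f](U)) → 4

|E| = 4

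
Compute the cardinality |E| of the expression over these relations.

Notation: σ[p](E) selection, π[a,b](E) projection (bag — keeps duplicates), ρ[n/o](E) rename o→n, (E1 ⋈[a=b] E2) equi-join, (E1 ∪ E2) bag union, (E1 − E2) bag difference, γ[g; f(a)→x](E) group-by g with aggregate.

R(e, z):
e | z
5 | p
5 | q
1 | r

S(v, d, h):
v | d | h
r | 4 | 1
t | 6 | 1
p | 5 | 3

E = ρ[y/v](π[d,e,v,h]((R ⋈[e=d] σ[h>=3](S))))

Stepwise |·|:
  R → 3
  S → 3
  σ[h>=3](S) → 1
  (R ⋈[e=d] σ[h>=3](S)) → 2
  π[d,e,v,h]((R ⋈[e=d] σ[h>=3](S))) → 2
  ρ[y/v](π[d,e,v,h]((R ⋈[e=d] σ[h>=3](S)))) → 2

|E| = 2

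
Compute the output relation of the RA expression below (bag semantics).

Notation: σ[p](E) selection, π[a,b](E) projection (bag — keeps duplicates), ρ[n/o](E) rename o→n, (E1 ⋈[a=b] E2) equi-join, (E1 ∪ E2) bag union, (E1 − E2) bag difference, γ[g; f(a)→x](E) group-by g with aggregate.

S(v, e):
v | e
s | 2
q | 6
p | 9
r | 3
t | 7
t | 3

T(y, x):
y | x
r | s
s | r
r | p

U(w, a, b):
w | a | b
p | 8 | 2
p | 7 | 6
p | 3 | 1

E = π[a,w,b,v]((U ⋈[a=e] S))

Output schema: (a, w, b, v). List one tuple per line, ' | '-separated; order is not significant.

Stepwise |·|:
  U → 3
  S → 6
  (U ⋈[a=e] S) → 3
  π[a,w,b,v]((U ⋈[a=e] S)) → 3

== RESULT ==
a | w | b | v
3 | p | 1 | r
3 | p | 1 | t
7 | p | 6 | t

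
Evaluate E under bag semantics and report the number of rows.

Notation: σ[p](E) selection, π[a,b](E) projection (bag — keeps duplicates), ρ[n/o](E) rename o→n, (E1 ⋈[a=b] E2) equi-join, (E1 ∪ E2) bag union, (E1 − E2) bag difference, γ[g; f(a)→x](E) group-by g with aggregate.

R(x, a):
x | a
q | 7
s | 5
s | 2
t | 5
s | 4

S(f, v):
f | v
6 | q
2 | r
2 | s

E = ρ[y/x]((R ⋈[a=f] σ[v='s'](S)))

Row counts bottom-up:
  R → 5
  S → 3
  σ[v='s'](S) → 1
  (R ⋈[a=f] σ[v='s'](S)) → 1
  ρ[y/x]((R ⋈[a=f] σ[v='s'](S))) → 1

|E| = 1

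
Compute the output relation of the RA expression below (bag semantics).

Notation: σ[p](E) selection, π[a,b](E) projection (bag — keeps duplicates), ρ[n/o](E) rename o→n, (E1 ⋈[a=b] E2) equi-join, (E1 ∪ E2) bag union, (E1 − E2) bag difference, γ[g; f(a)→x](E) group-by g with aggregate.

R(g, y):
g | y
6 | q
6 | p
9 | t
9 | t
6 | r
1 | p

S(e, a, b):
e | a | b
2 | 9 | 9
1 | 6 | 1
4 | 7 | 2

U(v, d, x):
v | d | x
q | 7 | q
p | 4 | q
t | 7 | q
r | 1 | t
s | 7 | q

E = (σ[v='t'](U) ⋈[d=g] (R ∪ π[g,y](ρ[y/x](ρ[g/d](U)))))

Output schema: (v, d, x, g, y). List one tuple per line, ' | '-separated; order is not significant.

Per-node cardinality:
  U → 5
  σ[v='t'](U) → 1
  R → 6
  U → 5
  ρ[g/d](U) → 5
  ρ[y/x](ρ[g/d](U)) → 5
  π[g,y](ρ[y/x](ρ[g/d](U))) → 5
  (R ∪ π[g,y](ρ[y/x](ρ[g/d](U)))) → 11
  (σ[v='t'](U) ⋈[d=g] (R ∪ π[g,y](ρ[y/x](ρ[g/d](U))))) → 3

== RESULT ==
v | d | x | g | y
t | 7 | q | 7 | q
t | 7 | q | 7 | q
t | 7 | q | 7 | q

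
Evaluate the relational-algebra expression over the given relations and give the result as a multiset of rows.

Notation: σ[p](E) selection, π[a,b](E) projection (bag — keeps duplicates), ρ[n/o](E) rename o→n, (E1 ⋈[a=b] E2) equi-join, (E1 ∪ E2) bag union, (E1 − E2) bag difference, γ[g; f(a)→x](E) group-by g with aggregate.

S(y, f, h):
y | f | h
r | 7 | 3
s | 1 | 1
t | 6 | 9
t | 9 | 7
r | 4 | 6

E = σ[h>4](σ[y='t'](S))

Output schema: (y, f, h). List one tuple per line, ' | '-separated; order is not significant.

Stepwise |·|:
  S → 5
  σ[y='t'](S) → 2
  σ[h>4](σ[y='t'](S)) → 2

== RESULT ==
y | f | h
t | 6 | 9
t | 9 | 7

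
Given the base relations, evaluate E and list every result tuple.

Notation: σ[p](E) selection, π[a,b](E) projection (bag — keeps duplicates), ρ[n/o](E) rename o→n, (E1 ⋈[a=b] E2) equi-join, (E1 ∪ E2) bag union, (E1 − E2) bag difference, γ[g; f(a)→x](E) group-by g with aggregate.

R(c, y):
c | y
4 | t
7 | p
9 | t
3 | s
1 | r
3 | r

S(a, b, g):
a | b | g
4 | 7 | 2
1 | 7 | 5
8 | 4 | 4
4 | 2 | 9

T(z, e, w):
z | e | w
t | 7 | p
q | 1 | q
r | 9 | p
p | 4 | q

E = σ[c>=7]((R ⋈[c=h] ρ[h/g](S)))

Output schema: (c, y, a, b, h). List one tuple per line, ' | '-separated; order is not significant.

Row counts bottom-up:
  R → 6
  S → 4
  ρ[h/g](S) → 4
  (R ⋈[c=h] ρ[h/g](S)) → 2
  σ[c>=7]((R ⋈[c=h] ρ[h/g](S))) → 1

== RESULT ==
c | y | a | b | h
9 | t | 4 | 2 | 9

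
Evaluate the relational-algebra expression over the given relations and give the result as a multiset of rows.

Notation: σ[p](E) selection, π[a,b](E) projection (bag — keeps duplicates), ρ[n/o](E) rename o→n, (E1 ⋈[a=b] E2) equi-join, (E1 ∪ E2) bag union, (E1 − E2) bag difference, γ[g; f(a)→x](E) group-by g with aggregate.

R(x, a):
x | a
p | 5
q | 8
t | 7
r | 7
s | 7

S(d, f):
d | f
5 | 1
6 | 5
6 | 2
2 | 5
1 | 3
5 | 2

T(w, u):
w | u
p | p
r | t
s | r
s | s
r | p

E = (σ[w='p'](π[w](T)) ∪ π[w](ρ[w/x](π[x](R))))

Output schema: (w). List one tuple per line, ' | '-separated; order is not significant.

Subexpression sizes:
  T → 5
  π[w](T) → 5
  σ[w='p'](π[w](T)) → 1
  R → 5
  π[x](R) → 5
  ρ[w/x](π[x](R)) → 5
  π[w](ρ[w/x](π[x](R))) → 5
  (σ[w='p'](π[w](T)) ∪ π[w](ρ[w/x](π[x](R)))) → 6

== RESULT ==
w
p
p
q
r
s
t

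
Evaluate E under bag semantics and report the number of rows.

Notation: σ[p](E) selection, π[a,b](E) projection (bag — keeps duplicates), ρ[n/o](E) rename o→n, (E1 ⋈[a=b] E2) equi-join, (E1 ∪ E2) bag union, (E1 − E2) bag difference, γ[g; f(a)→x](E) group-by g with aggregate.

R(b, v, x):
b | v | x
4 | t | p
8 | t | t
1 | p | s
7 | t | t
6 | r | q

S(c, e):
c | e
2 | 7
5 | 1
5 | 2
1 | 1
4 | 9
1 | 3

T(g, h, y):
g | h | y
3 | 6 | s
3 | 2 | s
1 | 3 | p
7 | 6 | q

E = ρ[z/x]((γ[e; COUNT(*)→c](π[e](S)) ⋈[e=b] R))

Stepwise |·|:
  S → 6
  π[e](S) → 6
  γ[e; COUNT(*)→c](π[e](S)) → 5
  R → 5
  (γ[e; COUNT(*)→c](π[e](S)) ⋈[e=b] R) → 2
  ρ[z/x]((γ[e; COUNT(*)→c](π[e](S)) ⋈[e=b] R)) → 2

|E| = 2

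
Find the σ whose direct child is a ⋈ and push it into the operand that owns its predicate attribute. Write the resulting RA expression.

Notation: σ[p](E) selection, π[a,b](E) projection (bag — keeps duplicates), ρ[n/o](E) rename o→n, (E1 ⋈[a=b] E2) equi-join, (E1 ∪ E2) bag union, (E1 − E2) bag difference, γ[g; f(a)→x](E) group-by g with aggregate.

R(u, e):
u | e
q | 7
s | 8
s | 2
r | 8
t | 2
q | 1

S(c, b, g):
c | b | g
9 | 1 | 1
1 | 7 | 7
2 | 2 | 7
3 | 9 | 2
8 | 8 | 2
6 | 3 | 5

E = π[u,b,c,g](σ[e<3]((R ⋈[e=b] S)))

σ filters on e, owned by the left side.
E' = π[u,b,c,g]((σ[e<3](R) ⋈[e=b] S))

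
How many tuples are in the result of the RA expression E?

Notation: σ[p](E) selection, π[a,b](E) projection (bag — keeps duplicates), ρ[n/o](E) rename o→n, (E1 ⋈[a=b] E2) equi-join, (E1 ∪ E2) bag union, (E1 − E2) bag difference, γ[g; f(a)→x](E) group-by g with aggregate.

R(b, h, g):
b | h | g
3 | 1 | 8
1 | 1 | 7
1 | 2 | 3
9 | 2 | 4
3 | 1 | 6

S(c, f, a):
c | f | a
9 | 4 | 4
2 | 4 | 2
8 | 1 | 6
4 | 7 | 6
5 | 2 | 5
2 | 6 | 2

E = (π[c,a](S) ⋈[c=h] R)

Row counts bottom-up:
  S → 6
  π[c,a](S) → 6
  R → 5
  (π[c,a](S) ⋈[c=h] R) → 4

|E| = 4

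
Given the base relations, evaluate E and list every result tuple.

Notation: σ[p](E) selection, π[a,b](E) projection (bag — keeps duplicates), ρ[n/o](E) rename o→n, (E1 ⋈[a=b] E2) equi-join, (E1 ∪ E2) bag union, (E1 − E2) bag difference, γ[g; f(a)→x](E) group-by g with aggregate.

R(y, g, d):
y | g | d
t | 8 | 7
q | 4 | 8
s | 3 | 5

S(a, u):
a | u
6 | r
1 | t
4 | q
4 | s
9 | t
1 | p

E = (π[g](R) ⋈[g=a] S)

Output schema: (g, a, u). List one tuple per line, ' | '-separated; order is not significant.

Subexpression sizes:
  R → 3
  π[g](R) → 3
  S → 6
  (π[g](R) ⋈[g=a] S) → 2

== RESULT ==
g | a | u
4 | 4 | q
4 | 4 | s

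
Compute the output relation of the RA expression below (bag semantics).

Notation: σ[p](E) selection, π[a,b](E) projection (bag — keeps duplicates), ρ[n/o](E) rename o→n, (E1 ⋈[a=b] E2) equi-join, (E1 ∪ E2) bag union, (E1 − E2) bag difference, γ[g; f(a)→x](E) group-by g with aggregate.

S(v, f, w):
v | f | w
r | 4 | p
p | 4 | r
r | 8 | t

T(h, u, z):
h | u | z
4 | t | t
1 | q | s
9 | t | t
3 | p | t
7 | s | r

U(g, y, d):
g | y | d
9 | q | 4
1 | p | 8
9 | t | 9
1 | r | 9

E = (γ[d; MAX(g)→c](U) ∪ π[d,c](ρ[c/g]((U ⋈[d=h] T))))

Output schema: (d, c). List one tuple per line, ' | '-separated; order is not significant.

Subexpression sizes:
  U → 4
  γ[d; MAX(g)→c](U) → 3
  U → 4
  T → 5
  (U ⋈[d=h] T) → 3
  ρ[c/g]((U ⋈[d=h] T)) → 3
  π[d,c](ρ[c/g]((U ⋈[d=h] T))) → 3
  (γ[d; MAX(g)→c](U) ∪ π[d,c](ρ[c/g]((U ⋈[d=h] T)))) → 6

== RESULT ==
d | c
4 | 9
4 | 9
8 | 1
9 | 1
9 | 9
9 | 9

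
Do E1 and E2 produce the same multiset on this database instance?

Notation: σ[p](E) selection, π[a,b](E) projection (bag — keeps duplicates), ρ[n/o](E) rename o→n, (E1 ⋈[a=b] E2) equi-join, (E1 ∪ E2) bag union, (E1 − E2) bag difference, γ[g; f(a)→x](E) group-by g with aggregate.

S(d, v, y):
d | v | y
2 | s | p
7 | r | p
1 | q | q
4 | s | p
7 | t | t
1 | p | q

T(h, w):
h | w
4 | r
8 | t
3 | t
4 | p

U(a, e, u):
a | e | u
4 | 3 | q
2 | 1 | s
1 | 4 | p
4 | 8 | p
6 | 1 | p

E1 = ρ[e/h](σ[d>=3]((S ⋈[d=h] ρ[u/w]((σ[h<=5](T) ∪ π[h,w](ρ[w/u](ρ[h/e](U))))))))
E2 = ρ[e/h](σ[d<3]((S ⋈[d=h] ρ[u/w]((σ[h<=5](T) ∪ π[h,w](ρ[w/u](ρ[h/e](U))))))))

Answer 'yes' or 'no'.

E1 row counts bottom-up:
  S → 6
  T → 4
  σ[h<=5](T) → 3
  U → 5
  ρ[h/e](U) → 5
  ρ[w/u](ρ[h/e](U)) → 5
  π[h,w](ρ[w/u](ρ[h/e](U))) → 5
  (σ[h<=5](T) ∪ π[h,w](ρ[w/u](ρ[h/e](U)))) → 8
  ρ[u/w]((σ[h<=5](T) ∪ π[h,w](ρ[w/u](ρ[h/e](U))))) → 8
  (S ⋈[d=h] ρ[u/w]((σ[h<=5](T) ∪ π[h,w](ρ[w/u](ρ[h/e](U)))))) → 7
  σ[d>=3]((S ⋈[d=h] ρ[u/w]((σ[h<=5](T) ∪ π[h,w](ρ[w/u](ρ[h/e](U))))))) → 3
  ρ[e/h](σ[d>=3]((S ⋈[d=h] ρ[u/w]((σ[h<=5](T) ∪ π[h,w](ρ[w/u](ρ[h/e](U)))))))) → 3
E2 row counts bottom-up:
  S → 6
  T → 4
  σ[h<=5](T) → 3
  U → 5
  ρ[h/e](U) → 5
  ρ[w/u](ρ[h/e](U)) → 5
  π[h,w](ρ[w/u](ρ[h/e](U))) → 5
  (σ[h<=5](T) ∪ π[h,w](ρ[w/u](ρ[h/e](U)))) → 8
  ρ[u/w]((σ[h<=5](T) ∪ π[h,w](ρ[w/u](ρ[h/e](U))))) → 8
  (S ⋈[d=h] ρ[u/w]((σ[h<=5](T) ∪ π[h,w](ρ[w/u](ρ[h/e](U)))))) → 7
  σ[d<3]((S ⋈[d=h] ρ[u/w]((σ[h<=5](T) ∪ π[h,w](ρ[w/u](ρ[h/e](U))))))) → 4
  ρ[e/h](σ[d<3]((S ⋈[d=h] ρ[u/w]((σ[h<=5](T) ∪ π[h,w](ρ[w/u](ρ[h/e](U)))))))) → 4

E1 result:
d | v | y | e | u
4 | s | p | 4 | p
4 | s | p | 4 | p
4 | s | p | 4 | r
E2 result:
d | v | y | e | u
1 | p | q | 1 | p
1 | p | q | 1 | s
1 | q | q | 1 | p
1 | q | q | 1 | s
Witness: (4, 's', 'p', 4, 'p') appears 2× in E1 but 0× in E2.

no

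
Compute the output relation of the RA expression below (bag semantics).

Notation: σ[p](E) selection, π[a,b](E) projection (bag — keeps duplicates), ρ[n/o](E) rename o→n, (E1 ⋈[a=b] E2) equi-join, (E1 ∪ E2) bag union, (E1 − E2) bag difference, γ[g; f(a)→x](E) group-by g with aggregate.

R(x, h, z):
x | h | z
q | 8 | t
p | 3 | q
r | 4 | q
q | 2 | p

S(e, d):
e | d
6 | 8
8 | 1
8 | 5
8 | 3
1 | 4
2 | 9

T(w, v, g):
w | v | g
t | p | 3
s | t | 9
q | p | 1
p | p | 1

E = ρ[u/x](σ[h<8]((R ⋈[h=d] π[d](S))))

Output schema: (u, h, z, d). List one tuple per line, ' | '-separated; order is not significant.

Per-node cardinality:
  R → 4
  S → 6
  π[d](S) → 6
  (R ⋈[h=d] π[d](S)) → 3
  σ[h<8]((R ⋈[h=d] π[d](S))) → 2
  ρ[u/x](σ[h<8]((R ⋈[h=d] π[d](S)))) → 2

== RESULT ==
u | h | z | d
p | 3 | q | 3
r | 4 | q | 4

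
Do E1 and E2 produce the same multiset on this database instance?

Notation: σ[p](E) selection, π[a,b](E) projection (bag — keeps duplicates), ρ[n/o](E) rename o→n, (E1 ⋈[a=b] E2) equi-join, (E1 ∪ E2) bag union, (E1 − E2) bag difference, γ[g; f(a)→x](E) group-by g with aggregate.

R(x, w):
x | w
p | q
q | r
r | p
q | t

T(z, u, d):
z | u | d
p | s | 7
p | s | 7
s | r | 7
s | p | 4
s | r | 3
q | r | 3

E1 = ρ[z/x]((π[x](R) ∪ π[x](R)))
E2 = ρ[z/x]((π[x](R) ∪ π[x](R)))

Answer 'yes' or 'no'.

E1 stepwise |·|:
  R → 4
  π[x](R) → 4
  R → 4
  π[x](R) → 4
  (π[x](R) ∪ π[x](R)) → 8
  ρ[z/x]((π[x](R) ∪ π[x](R))) → 8
E2 stepwise |·|:
  R → 4
  π[x](R) → 4
  R → 4
  π[x](R) → 4
  (π[x](R) ∪ π[x](R)) → 8
  ρ[z/x]((π[x](R) ∪ π[x](R))) → 8

E1 and E2 produce the same multiset:
z
p
p
q
q
q
q
r
r

yes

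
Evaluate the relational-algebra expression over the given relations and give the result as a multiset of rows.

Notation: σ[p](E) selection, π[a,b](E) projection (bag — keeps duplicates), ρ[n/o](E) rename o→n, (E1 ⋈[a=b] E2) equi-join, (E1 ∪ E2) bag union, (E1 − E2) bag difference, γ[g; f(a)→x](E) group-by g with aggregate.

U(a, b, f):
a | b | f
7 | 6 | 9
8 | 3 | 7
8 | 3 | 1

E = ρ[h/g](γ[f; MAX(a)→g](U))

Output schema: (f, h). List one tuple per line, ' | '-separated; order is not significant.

Per-node cardinality:
  U → 3
  γ[f; MAX(a)→g](U) → 3
  ρ[h/g](γ[f; MAX(a)→g](U)) → 3

== RESULT ==
f | h
1 | 8
7 | 8
9 | 7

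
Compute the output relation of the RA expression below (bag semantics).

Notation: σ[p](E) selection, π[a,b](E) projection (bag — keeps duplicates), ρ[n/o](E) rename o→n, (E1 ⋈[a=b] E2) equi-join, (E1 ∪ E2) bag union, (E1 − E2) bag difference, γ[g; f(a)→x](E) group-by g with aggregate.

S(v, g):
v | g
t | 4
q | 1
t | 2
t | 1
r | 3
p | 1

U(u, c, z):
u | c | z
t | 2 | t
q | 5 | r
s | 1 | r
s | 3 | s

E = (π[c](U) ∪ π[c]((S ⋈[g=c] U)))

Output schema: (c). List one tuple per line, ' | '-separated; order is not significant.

Row counts bottom-up:
  U → 4
  π[c](U) → 4
  S → 6
  U → 4
  (S ⋈[g=c] U) → 5
  π[c]((S ⋈[g=c] U)) → 5
  (π[c](U) ∪ π[c]((S ⋈[g=c] U))) → 9

== RESULT ==
c
1
1
1
1
2
2
3
3
5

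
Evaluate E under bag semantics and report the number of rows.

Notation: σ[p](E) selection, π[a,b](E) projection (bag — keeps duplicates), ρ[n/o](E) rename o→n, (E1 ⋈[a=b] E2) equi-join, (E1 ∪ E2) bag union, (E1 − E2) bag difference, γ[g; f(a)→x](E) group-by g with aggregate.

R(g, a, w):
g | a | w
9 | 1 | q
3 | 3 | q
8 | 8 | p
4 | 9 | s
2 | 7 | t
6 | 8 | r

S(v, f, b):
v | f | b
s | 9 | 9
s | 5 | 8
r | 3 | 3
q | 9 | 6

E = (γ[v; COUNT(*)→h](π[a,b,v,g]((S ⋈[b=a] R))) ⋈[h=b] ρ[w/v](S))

Stepwise |·|:
  S → 4
  R → 6
  (S ⋈[b=a] R) → 4
  π[a,b,v,g]((S ⋈[b=a] R)) → 4
  γ[v; COUNT(*)→h](π[a,b,v,g]((S ⋈[b=a] R))) → 2
  S → 4
  ρ[w/v](S) → 4
  (γ[v; COUNT(*)→h](π[a,b,v,g]((S ⋈[b=a] R))) ⋈[h=b] ρ[w/v](S)) → 1

|E| = 1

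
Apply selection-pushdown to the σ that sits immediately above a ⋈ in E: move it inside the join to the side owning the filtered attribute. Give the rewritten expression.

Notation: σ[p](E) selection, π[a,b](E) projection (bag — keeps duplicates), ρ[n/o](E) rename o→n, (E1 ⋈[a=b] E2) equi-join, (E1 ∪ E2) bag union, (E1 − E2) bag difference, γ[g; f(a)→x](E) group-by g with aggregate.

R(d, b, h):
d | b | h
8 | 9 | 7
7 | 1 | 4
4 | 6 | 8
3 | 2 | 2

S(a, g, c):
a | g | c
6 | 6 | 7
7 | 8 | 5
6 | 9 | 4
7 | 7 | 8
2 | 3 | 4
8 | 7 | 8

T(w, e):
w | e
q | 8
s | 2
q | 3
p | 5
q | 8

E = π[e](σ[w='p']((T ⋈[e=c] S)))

σ filters on w, owned by the left side.
E' = π[e]((σ[w='p'](T) ⋈[e=c] S))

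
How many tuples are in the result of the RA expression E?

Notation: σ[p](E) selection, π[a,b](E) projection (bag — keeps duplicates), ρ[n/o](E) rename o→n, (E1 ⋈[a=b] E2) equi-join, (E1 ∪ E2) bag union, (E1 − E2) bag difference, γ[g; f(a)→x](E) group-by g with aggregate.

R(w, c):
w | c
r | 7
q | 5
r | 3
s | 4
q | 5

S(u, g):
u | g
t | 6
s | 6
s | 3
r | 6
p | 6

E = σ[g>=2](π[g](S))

Subexpression sizes:
  S → 5
  π[g](S) → 5
  σ[g>=2](π[g](S)) → 5

|E| = 5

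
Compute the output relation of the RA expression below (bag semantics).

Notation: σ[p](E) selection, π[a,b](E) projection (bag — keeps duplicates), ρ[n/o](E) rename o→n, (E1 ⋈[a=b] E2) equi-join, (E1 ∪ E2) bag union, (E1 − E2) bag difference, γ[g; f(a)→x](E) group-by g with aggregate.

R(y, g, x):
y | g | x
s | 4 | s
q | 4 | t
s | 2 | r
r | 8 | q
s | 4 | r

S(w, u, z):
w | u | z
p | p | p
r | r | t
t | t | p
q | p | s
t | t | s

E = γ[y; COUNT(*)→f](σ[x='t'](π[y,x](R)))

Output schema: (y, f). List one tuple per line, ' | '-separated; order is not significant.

Stepwise |·|:
  R → 5
  π[y,x](R) → 5
  σ[x='t'](π[y,x](R)) → 1
  γ[y; COUNT(*)→f](σ[x='t'](π[y,x](R))) → 1

== RESULT ==
y | f
q | 1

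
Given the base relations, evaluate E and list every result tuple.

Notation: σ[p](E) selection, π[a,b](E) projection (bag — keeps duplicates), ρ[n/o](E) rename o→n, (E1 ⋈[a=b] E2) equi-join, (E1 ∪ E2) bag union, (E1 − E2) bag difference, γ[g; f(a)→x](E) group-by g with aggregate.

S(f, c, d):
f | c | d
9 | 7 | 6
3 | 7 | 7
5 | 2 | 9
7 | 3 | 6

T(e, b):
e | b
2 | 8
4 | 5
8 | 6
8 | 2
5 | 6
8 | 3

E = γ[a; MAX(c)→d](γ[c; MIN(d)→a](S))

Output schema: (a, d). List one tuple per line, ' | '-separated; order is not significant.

Per-node cardinality:
  S → 4
  γ[c; MIN(d)→a](S) → 3
  γ[a; MAX(c)→d](γ[c; MIN(d)→a](S)) → 2

== RESULT ==
a | d
6 | 7
9 | 2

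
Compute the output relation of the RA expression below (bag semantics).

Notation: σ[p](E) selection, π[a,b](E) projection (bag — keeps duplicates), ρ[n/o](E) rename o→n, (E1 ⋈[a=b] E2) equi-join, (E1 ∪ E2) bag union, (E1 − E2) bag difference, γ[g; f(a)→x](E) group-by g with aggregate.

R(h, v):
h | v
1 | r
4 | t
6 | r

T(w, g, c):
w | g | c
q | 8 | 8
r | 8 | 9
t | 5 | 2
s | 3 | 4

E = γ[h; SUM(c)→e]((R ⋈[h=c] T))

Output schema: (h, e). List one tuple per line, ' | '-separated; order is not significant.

Row counts bottom-up:
  R → 3
  T → 4
  (R ⋈[h=c] T) → 1
  γ[h; SUM(c)→e]((R ⋈[h=c] T)) → 1

== RESULT ==
h | e
4 | 4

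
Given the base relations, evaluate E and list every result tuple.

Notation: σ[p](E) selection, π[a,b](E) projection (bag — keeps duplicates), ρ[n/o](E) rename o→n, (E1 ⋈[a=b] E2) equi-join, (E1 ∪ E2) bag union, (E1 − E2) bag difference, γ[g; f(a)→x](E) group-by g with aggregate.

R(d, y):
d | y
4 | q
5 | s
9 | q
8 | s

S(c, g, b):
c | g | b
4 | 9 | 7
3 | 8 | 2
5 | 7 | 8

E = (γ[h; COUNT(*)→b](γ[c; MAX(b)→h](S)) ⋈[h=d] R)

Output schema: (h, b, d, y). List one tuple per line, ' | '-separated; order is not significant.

Subexpression sizes:
  S → 3
  γ[c; MAX(b)→h](S) → 3
  γ[h; COUNT(*)→b](γ[c; MAX(b)→h](S)) → 3
  R → 4
  (γ[h; COUNT(*)→b](γ[c; MAX(b)→h](S)) ⋈[h=d] R) → 1

== RESULT ==
h | b | d | y
8 | 1 | 8 | s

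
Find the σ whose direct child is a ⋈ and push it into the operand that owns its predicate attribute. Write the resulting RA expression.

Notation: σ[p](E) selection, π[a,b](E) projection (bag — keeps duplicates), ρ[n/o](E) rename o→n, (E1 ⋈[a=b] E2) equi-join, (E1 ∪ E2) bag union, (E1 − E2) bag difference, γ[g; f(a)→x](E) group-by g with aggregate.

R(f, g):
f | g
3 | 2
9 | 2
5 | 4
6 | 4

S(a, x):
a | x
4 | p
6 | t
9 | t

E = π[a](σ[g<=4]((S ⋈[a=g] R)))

σ filters on g, owned by the right side.
E' = π[a]((S ⋈[a=g] σ[g<=4](R)))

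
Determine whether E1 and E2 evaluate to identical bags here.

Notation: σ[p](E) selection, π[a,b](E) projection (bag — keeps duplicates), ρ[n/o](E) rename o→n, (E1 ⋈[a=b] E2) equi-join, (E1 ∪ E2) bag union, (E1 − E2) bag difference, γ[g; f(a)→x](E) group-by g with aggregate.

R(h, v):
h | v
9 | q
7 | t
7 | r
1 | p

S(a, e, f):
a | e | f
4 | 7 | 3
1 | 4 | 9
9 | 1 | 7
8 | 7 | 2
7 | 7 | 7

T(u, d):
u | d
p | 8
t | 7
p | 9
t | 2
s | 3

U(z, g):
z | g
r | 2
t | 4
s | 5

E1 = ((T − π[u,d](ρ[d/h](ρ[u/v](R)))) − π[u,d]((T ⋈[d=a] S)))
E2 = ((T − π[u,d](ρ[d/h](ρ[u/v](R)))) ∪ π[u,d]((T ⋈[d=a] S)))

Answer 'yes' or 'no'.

E1 row counts bottom-up:
  T → 5
  R → 4
  ρ[u/v](R) → 4
  ρ[d/h](ρ[u/v](R)) → 4
  π[u,d](ρ[d/h](ρ[u/v](R))) → 4
  (T − π[u,d](ρ[d/h](ρ[u/v](R)))) → 4
  T → 5
  S → 5
  (T ⋈[d=a] S) → 3
  π[u,d]((T ⋈[d=a] S)) → 3
  ((T − π[u,d](ρ[d/h](ρ[u/v](R)))) − π[u,d]((T ⋈[d=a] S))) → 2
E2 row counts bottom-up:
  T → 5
  R → 4
  ρ[u/v](R) → 4
  ρ[d/h](ρ[u/v](R)) → 4
  π[u,d](ρ[d/h](ρ[u/v](R))) → 4
  (T − π[u,d](ρ[d/h](ρ[u/v](R)))) → 4
  T → 5
  S → 5
  (T ⋈[d=a] S) → 3
  π[u,d]((T ⋈[d=a] S)) → 3
  ((T − π[u,d](ρ[d/h](ρ[u/v](R)))) ∪ π[u,d]((T ⋈[d=a] S))) → 7

E1 result:
u | d
s | 3
t | 2
E2 result:
u | d
p | 8
p | 8
p | 9
p | 9
s | 3
t | 2
t | 7
Witness: ('p', 8) appears 0× in E1 but 2× in E2.

no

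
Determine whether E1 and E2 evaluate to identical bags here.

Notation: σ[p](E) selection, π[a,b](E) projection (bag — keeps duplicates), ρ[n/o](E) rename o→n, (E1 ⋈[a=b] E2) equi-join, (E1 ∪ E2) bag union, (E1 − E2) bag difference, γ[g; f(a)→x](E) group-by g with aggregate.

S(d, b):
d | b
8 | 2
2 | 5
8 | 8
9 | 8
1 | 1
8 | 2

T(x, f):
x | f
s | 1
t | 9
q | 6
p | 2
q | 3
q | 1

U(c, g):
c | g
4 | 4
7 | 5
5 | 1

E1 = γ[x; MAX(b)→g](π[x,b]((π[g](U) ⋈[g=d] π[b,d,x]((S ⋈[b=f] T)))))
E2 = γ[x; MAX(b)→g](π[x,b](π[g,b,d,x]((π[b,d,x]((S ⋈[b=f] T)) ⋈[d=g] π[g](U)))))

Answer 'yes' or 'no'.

E1 row counts bottom-up:
  U → 3
  π[g](U) → 3
  S → 6
  T → 6
  (S ⋈[b=f] T) → 4
  π[b,d,x]((S ⋈[b=f] T)) → 4
  (π[g](U) ⋈[g=d] π[b,d,x]((S ⋈[b=f] T))) → 2
  π[x,b]((π[g](U) ⋈[g=d] π[b,d,x]((S ⋈[b=f] T)))) → 2
  γ[x; MAX(b)→g](π[x,b]((π[g](U) ⋈[g=d] π[b,d,x]((S ⋈[b=f] T))))) → 2
E2 row counts bottom-up:
  S → 6
  T → 6
  (S ⋈[b=f] T) → 4
  π[b,d,x]((S ⋈[b=f] T)) → 4
  U → 3
  π[g](U) → 3
  (π[b,d,x]((S ⋈[b=f] T)) ⋈[d=g] π[g](U)) → 2
  π[g,b,d,x]((π[b,d,x]((S ⋈[b=f] T)) ⋈[d=g] π[g](U))) → 2
  π[x,b](π[g,b,d,x]((π[b,d,x]((S ⋈[b=f] T)) ⋈[d=g] π[g](U)))) → 2
  γ[x; MAX(b)→g](π[x,b](π[g,b,d,x]((π[b,d,x]((S ⋈[b=f] T)) ⋈[d=g] π[g](U))))) → 2

E1 and E2 produce the same multiset:
x | g
q | 1
s | 1

yes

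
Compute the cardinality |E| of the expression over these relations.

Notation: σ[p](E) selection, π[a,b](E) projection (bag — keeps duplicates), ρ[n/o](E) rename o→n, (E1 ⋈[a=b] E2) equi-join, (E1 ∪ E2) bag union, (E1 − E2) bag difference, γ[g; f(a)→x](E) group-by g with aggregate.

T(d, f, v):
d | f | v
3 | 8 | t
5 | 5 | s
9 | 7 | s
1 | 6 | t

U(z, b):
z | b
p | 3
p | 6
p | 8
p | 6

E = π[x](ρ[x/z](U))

Stepwise |·|:
  U → 4
  ρ[x/z](U) → 4
  π[x](ρ[x/z](U)) → 4

|E| = 4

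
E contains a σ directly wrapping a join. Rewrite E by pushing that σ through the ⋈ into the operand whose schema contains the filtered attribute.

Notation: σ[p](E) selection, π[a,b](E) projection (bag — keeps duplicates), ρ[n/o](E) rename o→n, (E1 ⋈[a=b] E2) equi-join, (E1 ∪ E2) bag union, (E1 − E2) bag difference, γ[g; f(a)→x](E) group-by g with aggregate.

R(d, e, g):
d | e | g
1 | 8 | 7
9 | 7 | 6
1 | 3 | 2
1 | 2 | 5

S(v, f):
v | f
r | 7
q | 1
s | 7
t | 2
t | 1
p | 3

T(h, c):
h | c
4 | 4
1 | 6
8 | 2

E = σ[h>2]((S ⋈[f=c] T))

σ filters on h, owned by the right side.
E' = (S ⋈[f=c] σ[h>2](T))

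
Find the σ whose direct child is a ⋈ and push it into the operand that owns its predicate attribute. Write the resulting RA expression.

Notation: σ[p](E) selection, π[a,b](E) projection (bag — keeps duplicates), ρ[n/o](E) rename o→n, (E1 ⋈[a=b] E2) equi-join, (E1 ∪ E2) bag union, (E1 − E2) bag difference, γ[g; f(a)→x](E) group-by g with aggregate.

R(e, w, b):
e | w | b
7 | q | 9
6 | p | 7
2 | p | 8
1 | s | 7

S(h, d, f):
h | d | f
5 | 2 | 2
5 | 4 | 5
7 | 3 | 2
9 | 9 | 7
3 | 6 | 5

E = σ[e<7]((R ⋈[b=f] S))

σ filters on e, owned by the left side.
E' = (σ[e<7](R) ⋈[b=f] S)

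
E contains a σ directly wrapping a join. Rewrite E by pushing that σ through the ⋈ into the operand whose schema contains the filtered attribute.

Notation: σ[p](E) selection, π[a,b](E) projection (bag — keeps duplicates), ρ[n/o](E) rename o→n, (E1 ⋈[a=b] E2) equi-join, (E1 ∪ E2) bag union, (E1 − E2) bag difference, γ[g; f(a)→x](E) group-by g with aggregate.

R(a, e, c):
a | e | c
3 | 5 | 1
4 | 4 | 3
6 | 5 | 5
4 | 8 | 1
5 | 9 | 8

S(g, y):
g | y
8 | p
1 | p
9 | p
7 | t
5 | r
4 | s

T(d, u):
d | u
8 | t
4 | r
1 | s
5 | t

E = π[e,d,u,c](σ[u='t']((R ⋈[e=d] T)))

σ filters on u, owned by the right side.
E' = π[e,d,u,c]((R ⋈[e=d] σ[u='t'](T)))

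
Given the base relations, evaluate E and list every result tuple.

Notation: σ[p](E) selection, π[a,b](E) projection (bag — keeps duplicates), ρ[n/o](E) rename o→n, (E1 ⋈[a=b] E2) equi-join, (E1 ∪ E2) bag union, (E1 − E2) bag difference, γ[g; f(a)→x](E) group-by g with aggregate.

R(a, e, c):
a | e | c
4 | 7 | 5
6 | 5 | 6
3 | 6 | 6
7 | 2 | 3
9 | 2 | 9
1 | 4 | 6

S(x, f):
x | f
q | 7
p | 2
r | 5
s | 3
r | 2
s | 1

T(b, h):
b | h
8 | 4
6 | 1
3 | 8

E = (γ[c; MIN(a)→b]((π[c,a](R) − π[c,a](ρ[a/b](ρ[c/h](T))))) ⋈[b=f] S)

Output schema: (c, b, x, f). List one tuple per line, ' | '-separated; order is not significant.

Row counts bottom-up:
  R → 6
  π[c,a](R) → 6
  T → 3
  ρ[c/h](T) → 3
  ρ[a/b](ρ[c/h](T)) → 3
  π[c,a](ρ[a/b](ρ[c/h](T))) → 3
  (π[c,a](R) − π[c,a](ρ[a/b](ρ[c/h](T)))) → 6
  γ[c; MIN(a)→b]((π[c,a](R) − π[c,a](ρ[a/b](ρ[c/h](T))))) → 4
  S → 6
  (γ[c; MIN(a)→b]((π[c,a](R) − π[c,a](ρ[a/b](ρ[c/h](T))))) ⋈[b=f] S) → 2

== RESULT ==
c | b | x | f
3 | 7 | q | 7
6 | 1 | s | 1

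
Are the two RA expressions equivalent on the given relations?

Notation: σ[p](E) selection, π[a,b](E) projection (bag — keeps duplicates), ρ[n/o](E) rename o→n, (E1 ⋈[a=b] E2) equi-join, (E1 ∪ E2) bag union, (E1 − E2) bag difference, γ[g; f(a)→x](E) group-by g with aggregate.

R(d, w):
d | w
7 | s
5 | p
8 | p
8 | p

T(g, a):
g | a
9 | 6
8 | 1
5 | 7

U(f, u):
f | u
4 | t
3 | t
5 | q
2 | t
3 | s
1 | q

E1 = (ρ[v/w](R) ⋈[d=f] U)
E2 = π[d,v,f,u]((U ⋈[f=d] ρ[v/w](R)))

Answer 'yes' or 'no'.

E1 per-node cardinality:
  R → 4
  ρ[v/w](R) → 4
  U → 6
  (ρ[v/w](R) ⋈[d=f] U) → 1
E2 per-node cardinality:
  U → 6
  R → 4
  ρ[v/w](R) → 4
  (U ⋈[f=d] ρ[v/w](R)) → 1
  π[d,v,f,u]((U ⋈[f=d] ρ[v/w](R))) → 1

E1 and E2 produce the same multiset:
d | v | f | u
5 | p | 5 | q

yes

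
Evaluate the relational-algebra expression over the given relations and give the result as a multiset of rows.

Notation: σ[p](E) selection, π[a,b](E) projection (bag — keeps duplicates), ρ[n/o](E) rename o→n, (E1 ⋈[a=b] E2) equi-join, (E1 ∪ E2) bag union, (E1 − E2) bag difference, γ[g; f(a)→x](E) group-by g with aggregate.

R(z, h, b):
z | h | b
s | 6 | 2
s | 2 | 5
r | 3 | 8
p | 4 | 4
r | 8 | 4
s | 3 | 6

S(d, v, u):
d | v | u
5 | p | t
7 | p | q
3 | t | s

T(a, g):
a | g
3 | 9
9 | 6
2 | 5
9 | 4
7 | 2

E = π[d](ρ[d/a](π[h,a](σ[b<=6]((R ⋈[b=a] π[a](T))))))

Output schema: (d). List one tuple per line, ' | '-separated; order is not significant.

Stepwise |·|:
  R → 6
  T → 5
  π[a](T) → 5
  (R ⋈[b=a] π[a](T)) → 1
  σ[b<=6]((R ⋈[b=a] π[a](T))) → 1
  π[h,a](σ[b<=6]((R ⋈[b=a] π[a](T)))) → 1
  ρ[d/a](π[h,a](σ[b<=6]((R ⋈[b=a] π[a](T))))) → 1
  π[d](ρ[d/a](π[h,a](σ[b<=6]((R ⋈[b=a] π[a](T)))))) → 1

== RESULT ==
d
2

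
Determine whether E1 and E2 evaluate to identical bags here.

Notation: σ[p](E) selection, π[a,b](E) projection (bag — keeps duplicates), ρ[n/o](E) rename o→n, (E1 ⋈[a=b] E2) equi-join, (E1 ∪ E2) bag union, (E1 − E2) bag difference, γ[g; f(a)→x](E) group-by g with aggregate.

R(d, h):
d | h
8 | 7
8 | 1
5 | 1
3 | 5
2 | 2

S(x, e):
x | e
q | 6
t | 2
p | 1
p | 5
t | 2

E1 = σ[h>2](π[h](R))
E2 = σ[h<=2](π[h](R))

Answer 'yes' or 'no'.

E1 row counts bottom-up:
  R → 5
  π[h](R) → 5
  σ[h>2](π[h](R)) → 2
E2 row counts bottom-up:
  R → 5
  π[h](R) → 5
  σ[h<=2](π[h](R)) → 3

E1 result:
h
5
7
E2 result:
h
1
1
2
Witness: (1,) appears 0× in E1 but 2× in E2.

no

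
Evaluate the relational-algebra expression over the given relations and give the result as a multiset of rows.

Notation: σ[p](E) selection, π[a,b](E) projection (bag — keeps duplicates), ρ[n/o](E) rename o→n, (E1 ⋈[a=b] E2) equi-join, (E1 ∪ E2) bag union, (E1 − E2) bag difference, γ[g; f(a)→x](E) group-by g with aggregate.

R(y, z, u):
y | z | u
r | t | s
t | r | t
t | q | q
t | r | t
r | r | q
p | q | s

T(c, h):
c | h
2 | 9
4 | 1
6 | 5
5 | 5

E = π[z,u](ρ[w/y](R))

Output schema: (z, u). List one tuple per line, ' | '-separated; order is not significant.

Subexpression sizes:
  R → 6
  ρ[w/y](R) → 6
  π[z,u](ρ[w/y](R)) → 6

== RESULT ==
z | u
q | q
q | s
r | q
r | t
r | t
t | s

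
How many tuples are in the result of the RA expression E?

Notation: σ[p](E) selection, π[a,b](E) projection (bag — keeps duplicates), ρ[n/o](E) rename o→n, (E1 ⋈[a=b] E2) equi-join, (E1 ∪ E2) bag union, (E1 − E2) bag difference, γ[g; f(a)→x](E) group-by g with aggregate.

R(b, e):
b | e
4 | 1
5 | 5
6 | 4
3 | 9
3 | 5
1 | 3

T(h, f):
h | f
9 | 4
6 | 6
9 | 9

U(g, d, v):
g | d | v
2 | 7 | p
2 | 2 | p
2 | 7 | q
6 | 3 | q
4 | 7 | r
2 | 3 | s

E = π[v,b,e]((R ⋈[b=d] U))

Per-node cardinality:
  R → 6
  U → 6
  (R ⋈[b=d] U) → 4
  π[v,b,e]((R ⋈[b=d] U)) → 4

|E| = 4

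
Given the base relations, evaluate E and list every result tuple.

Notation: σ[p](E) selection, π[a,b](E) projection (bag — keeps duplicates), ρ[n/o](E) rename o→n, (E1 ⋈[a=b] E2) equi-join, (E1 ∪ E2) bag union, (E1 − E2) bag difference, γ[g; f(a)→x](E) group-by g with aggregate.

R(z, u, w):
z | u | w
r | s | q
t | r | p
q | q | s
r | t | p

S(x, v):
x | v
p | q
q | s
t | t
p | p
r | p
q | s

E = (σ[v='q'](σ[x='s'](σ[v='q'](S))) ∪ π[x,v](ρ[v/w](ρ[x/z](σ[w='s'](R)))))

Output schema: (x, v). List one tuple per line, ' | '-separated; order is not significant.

Subexpression sizes:
  S → 6
  σ[v='q'](S) → 1
  σ[x='s'](σ[v='q'](S)) → 0
  σ[v='q'](σ[x='s'](σ[v='q'](S))) → 0
  R → 4
  σ[w='s'](R) → 1
  ρ[x/z](σ[w='s'](R)) → 1
  ρ[v/w](ρ[x/z](σ[w='s'](R))) → 1
  π[x,v](ρ[v/w](ρ[x/z](σ[w='s'](R)))) → 1
  (σ[v='q'](σ[x='s'](σ[v='q'](S))) ∪ π[x,v](ρ[v/w](ρ[x/z](σ[w='s'](R))))) → 1

== RESULT ==
x | v
q | s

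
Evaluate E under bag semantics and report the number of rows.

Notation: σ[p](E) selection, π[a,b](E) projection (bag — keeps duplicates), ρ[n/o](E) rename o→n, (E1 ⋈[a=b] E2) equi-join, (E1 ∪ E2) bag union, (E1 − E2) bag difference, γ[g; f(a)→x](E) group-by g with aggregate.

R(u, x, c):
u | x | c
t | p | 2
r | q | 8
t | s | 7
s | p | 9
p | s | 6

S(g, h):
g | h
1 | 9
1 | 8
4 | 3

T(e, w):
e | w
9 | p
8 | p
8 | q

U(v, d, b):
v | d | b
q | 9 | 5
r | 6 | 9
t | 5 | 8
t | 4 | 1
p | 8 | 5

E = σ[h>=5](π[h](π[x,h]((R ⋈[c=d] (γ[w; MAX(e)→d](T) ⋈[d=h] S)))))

Row counts bottom-up:
  R → 5
  T → 3
  γ[w; MAX(e)→d](T) → 2
  S → 3
  (γ[w; MAX(e)→d](T) ⋈[d=h] S) → 2
  (R ⋈[c=d] (γ[w; MAX(e)→d](T) ⋈[d=h] S)) → 2
  π[x,h]((R ⋈[c=d] (γ[w; MAX(e)→d](T) ⋈[d=h] S))) → 2
  π[h](π[x,h]((R ⋈[c=d] (γ[w; MAX(e)→d](T) ⋈[d=h] S)))) → 2
  σ[h>=5](π[h](π[x,h]((R ⋈[c=d] (γ[w; MAX(e)→d](T) ⋈[d=h] S))))) → 2

|E| = 2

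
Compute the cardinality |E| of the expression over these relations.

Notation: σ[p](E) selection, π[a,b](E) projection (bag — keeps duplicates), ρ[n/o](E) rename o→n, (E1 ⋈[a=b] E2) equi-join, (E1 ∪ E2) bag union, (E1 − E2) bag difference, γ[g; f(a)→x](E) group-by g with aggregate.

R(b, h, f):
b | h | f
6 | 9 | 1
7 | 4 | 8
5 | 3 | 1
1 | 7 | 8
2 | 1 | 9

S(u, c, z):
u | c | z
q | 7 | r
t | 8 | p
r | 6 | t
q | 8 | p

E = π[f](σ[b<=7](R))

Row counts bottom-up:
  R → 5
  σ[b<=7](R) → 5
  π[f](σ[b<=7](R)) → 5

|E| = 5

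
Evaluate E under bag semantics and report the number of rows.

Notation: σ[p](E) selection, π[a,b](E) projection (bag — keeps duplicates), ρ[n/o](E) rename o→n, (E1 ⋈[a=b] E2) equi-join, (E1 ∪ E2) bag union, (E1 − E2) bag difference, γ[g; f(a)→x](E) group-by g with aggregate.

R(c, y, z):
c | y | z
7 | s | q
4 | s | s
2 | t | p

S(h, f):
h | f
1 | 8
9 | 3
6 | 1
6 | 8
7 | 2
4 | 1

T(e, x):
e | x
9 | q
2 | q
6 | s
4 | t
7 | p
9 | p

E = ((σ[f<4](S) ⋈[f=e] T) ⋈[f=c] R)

Stepwise |·|:
  S → 6
  σ[f<4](S) → 4
  T → 6
  (σ[f<4](S) ⋈[f=e] T) → 1
  R → 3
  ((σ[f<4](S) ⋈[f=e] T) ⋈[f=c] R) → 1

|E| = 1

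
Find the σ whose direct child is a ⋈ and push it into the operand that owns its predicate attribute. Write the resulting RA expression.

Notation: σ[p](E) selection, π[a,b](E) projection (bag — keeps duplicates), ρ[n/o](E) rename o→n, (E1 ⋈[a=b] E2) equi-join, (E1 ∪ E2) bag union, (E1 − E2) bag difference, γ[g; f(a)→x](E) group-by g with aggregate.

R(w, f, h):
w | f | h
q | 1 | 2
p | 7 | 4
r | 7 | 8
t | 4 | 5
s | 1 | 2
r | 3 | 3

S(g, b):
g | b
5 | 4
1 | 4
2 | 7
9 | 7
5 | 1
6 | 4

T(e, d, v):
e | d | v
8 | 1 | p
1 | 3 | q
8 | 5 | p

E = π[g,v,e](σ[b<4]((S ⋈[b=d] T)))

σ filters on b, owned by the left side.
E' = π[g,v,e]((σ[b<4](S) ⋈[b=d] T))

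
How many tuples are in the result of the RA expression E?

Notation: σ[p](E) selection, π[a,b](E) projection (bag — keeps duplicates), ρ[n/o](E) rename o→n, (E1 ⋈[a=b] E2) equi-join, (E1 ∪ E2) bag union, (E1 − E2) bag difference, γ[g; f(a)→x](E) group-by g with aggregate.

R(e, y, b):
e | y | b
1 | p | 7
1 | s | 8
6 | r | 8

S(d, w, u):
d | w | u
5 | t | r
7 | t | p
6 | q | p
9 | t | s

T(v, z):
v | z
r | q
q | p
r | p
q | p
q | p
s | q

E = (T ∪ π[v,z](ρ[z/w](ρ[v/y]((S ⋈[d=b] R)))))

Subexpression sizes:
  T → 6
  S → 4
  R → 3
  (S ⋈[d=b] R) → 1
  ρ[v/y]((S ⋈[d=b] R)) → 1
  ρ[z/w](ρ[v/y]((S ⋈[d=b] R))) → 1
  π[v,z](ρ[z/w](ρ[v/y]((S ⋈[d=b] R)))) → 1
  (T ∪ π[v,z](ρ[z/w](ρ[v/y]((S ⋈[d=b] R))))) → 7

|E| = 7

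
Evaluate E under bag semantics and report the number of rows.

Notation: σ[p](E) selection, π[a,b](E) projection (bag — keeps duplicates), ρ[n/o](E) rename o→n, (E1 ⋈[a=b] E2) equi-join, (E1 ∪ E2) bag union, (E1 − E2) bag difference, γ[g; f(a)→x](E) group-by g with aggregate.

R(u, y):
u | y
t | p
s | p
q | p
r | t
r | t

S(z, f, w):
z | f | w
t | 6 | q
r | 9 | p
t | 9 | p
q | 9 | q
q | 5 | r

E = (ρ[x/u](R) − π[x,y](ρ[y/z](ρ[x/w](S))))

Subexpression sizes:
  R → 5
  ρ[x/u](R) → 5
  S → 5
  ρ[x/w](S) → 5
  ρ[y/z](ρ[x/w](S)) → 5
  π[x,y](ρ[y/z](ρ[x/w](S))) → 5
  (ρ[x/u](R) − π[x,y](ρ[y/z](ρ[x/w](S)))) → 5

|E| = 5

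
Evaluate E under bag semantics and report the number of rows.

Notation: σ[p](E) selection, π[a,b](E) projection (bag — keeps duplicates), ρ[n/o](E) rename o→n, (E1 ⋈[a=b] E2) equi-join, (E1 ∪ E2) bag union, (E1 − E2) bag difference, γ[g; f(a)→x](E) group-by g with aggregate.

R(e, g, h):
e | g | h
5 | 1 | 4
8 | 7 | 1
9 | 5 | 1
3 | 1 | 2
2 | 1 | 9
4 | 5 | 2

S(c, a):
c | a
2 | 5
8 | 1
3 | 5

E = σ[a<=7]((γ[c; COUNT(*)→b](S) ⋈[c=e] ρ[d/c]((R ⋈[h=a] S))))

Per-node cardinality:
  S → 3
  γ[c; COUNT(*)→b](S) → 3
  R → 6
  S → 3
  (R ⋈[h=a] S) → 2
  ρ[d/c]((R ⋈[h=a] S)) → 2
  (γ[c; COUNT(*)→b](S) ⋈[c=e] ρ[d/c]((R ⋈[h=a] S))) → 1
  σ[a<=7]((γ[c; COUNT(*)→b](S) ⋈[c=e] ρ[d/c]((R ⋈[h=a] S)))) → 1

|E| = 1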